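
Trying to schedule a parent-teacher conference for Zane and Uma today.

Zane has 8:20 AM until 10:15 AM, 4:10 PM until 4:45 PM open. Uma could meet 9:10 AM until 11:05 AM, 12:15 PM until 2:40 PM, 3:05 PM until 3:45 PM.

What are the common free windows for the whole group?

09:10-10:15

Zane ∩ Uma: 09:10-10:15.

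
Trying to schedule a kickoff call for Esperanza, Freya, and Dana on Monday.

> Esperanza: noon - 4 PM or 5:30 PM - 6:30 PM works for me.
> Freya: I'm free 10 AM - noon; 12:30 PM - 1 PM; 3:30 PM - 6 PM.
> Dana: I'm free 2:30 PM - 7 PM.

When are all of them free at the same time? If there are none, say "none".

15:30-16:00, 17:30-18:00

Esperanza ∩ Freya: 12:30-13:00, 15:30-16:00, 17:30-18:00.
Esperanza ∩ Freya ∩ Dana: 15:30-16:00, 17:30-18:00.
So the common availability across everyone is 15:30-16:00, 17:30-18:00.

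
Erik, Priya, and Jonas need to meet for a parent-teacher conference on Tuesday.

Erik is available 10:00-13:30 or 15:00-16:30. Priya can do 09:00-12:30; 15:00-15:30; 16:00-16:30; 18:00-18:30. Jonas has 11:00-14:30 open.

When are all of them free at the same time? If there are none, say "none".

11:00-12:30

Erik ∩ Priya: 10:00-12:30, 15:00-15:30, 16:00-16:30.
Erik ∩ Priya ∩ Jonas: 11:00-12:30.
So the common availability across everyone is 11:00-12:30.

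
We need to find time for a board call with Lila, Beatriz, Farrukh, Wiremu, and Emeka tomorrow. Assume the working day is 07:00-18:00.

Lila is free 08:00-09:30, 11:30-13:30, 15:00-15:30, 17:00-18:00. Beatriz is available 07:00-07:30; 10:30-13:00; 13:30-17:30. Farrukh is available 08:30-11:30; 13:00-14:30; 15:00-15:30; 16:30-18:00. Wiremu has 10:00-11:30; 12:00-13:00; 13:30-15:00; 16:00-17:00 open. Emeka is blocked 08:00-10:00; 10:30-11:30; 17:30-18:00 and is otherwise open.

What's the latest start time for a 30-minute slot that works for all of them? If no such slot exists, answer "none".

none

Lila free: 08:00-09:30, 11:30-13:30, 15:00-15:30, 17:00-18:00.
Beatriz free: 07:00-07:30, 10:30-13:00, 13:30-17:30.
Farrukh free: 08:30-11:30, 13:00-14:30, 15:00-15:30, 16:30-18:00.
Wiremu free: 10:00-11:30, 12:00-13:00, 13:30-15:00, 16:00-17:00.
Emeka free: 07:00-08:00, 10:00-10:30, 11:30-17:30 (invert busy blocks within the working day).
Lila ∩ Beatriz: 11:30-13:00, 15:00-15:30, 17:00-17:30.
Lila ∩ Beatriz ∩ Farrukh: 15:00-15:30, 17:00-17:30.
Lila ∩ Beatriz ∩ Farrukh ∩ Wiremu: ∅.
Lila ∩ Beatriz ∩ Farrukh ∩ Wiremu ∩ Emeka: ∅.
There is no time when everyone is free.
No common window is at least 30 minutes long.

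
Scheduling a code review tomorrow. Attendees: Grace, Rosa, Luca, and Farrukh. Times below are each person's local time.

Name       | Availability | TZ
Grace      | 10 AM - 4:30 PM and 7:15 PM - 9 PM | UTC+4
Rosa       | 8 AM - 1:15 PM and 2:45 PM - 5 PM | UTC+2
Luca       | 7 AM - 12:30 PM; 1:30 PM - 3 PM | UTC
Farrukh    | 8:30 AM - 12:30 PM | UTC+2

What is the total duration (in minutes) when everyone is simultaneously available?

Grace in UTC: 06:00-12:30, 15:15-17:00 (subtract 4h to convert from UTC+4).
Rosa in UTC: 06:00-11:15, 12:45-15:00 (subtract 2h to convert from UTC+2).
Luca in UTC: 07:00-12:30, 13:30-15:00.
Farrukh in UTC: 06:30-10:30 (subtract 2h to convert from UTC+2).
Grace ∩ Rosa: 06:00-11:15.
Grace ∩ Rosa ∩ Luca: 07:00-11:15.
Grace ∩ Rosa ∩ Luca ∩ Farrukh: 07:00-10:30.
Those are the intersection windows.
That's a single block of 210 minutes.

210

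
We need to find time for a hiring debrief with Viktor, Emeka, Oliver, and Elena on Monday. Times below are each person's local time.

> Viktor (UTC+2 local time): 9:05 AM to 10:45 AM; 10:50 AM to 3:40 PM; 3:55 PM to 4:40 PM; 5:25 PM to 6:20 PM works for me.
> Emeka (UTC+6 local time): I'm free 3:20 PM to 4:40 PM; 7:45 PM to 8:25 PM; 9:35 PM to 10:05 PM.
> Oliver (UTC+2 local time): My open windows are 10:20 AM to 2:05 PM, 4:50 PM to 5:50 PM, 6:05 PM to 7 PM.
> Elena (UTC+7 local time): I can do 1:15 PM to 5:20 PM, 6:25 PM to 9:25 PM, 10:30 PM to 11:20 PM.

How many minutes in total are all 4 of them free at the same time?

75

Viktor in UTC: 07:05-08:45, 08:50-13:40, 13:55-14:40, 15:25-16:20 (subtract 2h to convert from UTC+2).
Emeka in UTC: 09:20-10:40, 13:45-14:25, 15:35-16:05 (subtract 6h to convert from UTC+6).
Oliver in UTC: 08:20-12:05, 14:50-15:50, 16:05-17:00 (subtract 2h to convert from UTC+2).
Elena in UTC: 06:15-10:20, 11:25-14:25, 15:30-16:20 (subtract 7h to convert from UTC+7).
Viktor ∩ Emeka: 09:20-10:40, 13:55-14:25, 15:35-16:05.
Viktor ∩ Emeka ∩ Oliver: 09:20-10:40, 15:35-15:50.
Viktor ∩ Emeka ∩ Oliver ∩ Elena: 09:20-10:20, 15:35-15:50.
Summing the common windows: 60 + 15 = 75 minutes.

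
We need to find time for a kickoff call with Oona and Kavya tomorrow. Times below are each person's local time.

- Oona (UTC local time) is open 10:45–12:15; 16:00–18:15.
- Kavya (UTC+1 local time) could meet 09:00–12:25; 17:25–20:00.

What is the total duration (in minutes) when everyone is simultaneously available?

150

Oona in UTC: 10:45-12:15, 16:00-18:15.
Kavya in UTC: 08:00-11:25, 16:25-19:00 (subtract 1h to convert from UTC+1).
Oona ∩ Kavya: 10:45-11:25, 16:25-18:15.
Summing the common windows: 40 + 110 = 150 minutes.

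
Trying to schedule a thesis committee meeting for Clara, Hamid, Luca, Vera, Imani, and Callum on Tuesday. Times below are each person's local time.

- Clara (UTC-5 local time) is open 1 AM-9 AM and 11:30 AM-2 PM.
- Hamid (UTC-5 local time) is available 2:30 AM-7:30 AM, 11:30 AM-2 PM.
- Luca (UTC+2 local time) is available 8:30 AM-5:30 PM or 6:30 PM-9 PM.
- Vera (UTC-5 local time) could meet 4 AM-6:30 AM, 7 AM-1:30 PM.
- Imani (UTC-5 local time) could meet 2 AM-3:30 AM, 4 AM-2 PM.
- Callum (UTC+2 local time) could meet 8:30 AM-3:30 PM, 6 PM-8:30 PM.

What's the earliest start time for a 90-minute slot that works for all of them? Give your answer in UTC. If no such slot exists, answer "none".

Clara in UTC: 06:00-14:00, 16:30-19:00 (add 5h to convert from UTC-5).
Hamid in UTC: 07:30-12:30, 16:30-19:00 (add 5h to convert from UTC-5).
Luca in UTC: 06:30-15:30, 16:30-19:00 (subtract 2h to convert from UTC+2).
Vera in UTC: 09:00-11:30, 12:00-18:30 (add 5h to convert from UTC-5).
Imani in UTC: 07:00-08:30, 09:00-19:00 (add 5h to convert from UTC-5).
Callum in UTC: 06:30-13:30, 16:00-18:30 (subtract 2h to convert from UTC+2).
Clara ∩ Hamid: 07:30-12:30, 16:30-19:00.
Clara ∩ Hamid ∩ Luca: 07:30-12:30, 16:30-19:00.
Clara ∩ Hamid ∩ Luca ∩ Vera: 09:00-11:30, 12:00-12:30, 16:30-18:30.
Clara ∩ Hamid ∩ Luca ∩ Vera ∩ Imani: 09:00-11:30, 12:00-12:30, 16:30-18:30.
Clara ∩ Hamid ∩ Luca ∩ Vera ∩ Imani ∩ Callum: 09:00-11:30, 12:00-12:30, 16:30-18:30.
Those are the intersection windows.
The first common window of at least 90 minutes is 09:00-11:30, so the earliest start is 09:00.

09:00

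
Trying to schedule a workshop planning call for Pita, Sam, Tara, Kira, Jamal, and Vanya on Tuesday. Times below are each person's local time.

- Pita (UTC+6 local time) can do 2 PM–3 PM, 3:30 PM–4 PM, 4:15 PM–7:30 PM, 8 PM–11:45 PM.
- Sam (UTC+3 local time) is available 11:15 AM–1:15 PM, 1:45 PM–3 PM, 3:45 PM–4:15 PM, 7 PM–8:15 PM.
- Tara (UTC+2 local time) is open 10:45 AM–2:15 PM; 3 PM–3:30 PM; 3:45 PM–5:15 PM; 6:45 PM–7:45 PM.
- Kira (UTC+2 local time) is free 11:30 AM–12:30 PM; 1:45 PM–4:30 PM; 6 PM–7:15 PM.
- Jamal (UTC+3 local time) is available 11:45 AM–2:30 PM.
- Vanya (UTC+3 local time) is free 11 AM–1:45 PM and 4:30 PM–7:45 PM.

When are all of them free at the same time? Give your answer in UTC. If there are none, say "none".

09:30-10:00

Pita in UTC: 08:00-09:00, 09:30-10:00, 10:15-13:30, 14:00-17:45 (subtract 6h to convert from UTC+6).
Sam in UTC: 08:15-10:15, 10:45-12:00, 12:45-13:15, 16:00-17:15 (subtract 3h to convert from UTC+3).
Tara in UTC: 08:45-12:15, 13:00-13:30, 13:45-15:15, 16:45-17:45 (subtract 2h to convert from UTC+2).
Kira in UTC: 09:30-10:30, 11:45-14:30, 16:00-17:15 (subtract 2h to convert from UTC+2).
Jamal in UTC: 08:45-11:30 (subtract 3h to convert from UTC+3).
Vanya in UTC: 08:00-10:45, 13:30-16:45 (subtract 3h to convert from UTC+3).
Pita ∩ Sam: 08:15-09:00, 09:30-10:00, 10:45-12:00, 12:45-13:15, 16:00-17:15.
Pita ∩ Sam ∩ Tara: 08:45-09:00, 09:30-10:00, 10:45-12:00, 13:00-13:15, 16:45-17:15.
Pita ∩ Sam ∩ Tara ∩ Kira: 09:30-10:00, 11:45-12:00, 13:00-13:15, 16:45-17:15.
Pita ∩ Sam ∩ Tara ∩ Kira ∩ Jamal: 09:30-10:00.
Pita ∩ Sam ∩ Tara ∩ Kira ∩ Jamal ∩ Vanya: 09:30-10:00.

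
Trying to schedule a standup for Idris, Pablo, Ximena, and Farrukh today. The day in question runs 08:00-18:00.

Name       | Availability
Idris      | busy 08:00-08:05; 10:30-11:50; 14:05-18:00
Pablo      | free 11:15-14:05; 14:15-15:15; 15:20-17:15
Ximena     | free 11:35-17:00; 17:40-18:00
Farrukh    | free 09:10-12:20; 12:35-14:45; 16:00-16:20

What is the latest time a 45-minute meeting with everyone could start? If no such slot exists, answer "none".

Idris free: 08:05-10:30, 11:50-14:05 (invert busy blocks within the working day).
Pablo free: 11:15-14:05, 14:15-15:15, 15:20-17:15.
Ximena free: 11:35-17:00, 17:40-18:00.
Farrukh free: 09:10-12:20, 12:35-14:45, 16:00-16:20.
Idris ∩ Pablo: 11:50-14:05.
Idris ∩ Pablo ∩ Ximena: 11:50-14:05.
Idris ∩ Pablo ∩ Ximena ∩ Farrukh: 11:50-12:20, 12:35-14:05.
The last common window of at least 45 minutes is 12:35-14:05; a 45-minute meeting can start as late as 13:20 and still end by 14:05.

13:20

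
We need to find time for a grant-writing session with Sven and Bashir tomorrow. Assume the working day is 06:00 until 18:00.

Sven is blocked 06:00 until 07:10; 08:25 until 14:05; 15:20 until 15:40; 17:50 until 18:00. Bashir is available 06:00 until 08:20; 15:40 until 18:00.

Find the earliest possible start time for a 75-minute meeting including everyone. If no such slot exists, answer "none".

15:40

Sven free: 07:10-08:25, 14:05-15:20, 15:40-17:50 (invert busy blocks within the working day).
Bashir free: 06:00-08:20, 15:40-18:00.
Sven ∩ Bashir: 07:10-08:20, 15:40-17:50.
The first common window of at least 75 minutes is 15:40-17:50, so the earliest start is 15:40.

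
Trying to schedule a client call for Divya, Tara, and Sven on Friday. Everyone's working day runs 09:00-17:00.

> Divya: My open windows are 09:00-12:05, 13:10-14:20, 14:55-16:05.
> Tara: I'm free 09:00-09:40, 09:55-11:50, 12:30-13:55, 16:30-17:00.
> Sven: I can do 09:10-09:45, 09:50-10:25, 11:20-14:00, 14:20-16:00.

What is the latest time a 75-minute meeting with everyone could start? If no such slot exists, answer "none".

Divya ∩ Tara: 09:00-09:40, 09:55-11:50, 13:10-13:55.
Divya ∩ Tara ∩ Sven: 09:10-09:40, 09:55-10:25, 11:20-11:50, 13:10-13:55.
No common window is at least 75 minutes long.

none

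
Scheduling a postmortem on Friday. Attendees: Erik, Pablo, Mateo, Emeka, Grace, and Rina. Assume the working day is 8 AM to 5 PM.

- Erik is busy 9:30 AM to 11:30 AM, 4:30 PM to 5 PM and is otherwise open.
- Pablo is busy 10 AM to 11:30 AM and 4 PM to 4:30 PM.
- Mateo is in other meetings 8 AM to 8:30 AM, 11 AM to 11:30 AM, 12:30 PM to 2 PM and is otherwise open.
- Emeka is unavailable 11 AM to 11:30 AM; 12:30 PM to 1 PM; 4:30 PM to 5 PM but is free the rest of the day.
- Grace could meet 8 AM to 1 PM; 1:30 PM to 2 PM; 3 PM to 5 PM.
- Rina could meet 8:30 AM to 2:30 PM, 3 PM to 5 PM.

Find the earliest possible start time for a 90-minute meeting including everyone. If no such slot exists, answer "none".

Erik free: 08:00-09:30, 11:30-16:30 (invert busy blocks within the working day).
Pablo free: 08:00-10:00, 11:30-16:00, 16:30-17:00 (invert busy blocks within the working day).
Mateo free: 08:30-11:00, 11:30-12:30, 14:00-17:00 (invert busy blocks within the working day).
Emeka free: 08:00-11:00, 11:30-12:30, 13:00-16:30 (invert busy blocks within the working day).
Grace free: 08:00-13:00, 13:30-14:00, 15:00-17:00.
Rina free: 08:30-14:30, 15:00-17:00.
Erik ∩ Pablo: 08:00-09:30, 11:30-16:00.
Erik ∩ Pablo ∩ Mateo: 08:30-09:30, 11:30-12:30, 14:00-16:00.
Erik ∩ Pablo ∩ Mateo ∩ Emeka: 08:30-09:30, 11:30-12:30, 14:00-16:00.
Erik ∩ Pablo ∩ Mateo ∩ Emeka ∩ Grace: 08:30-09:30, 11:30-12:30, 15:00-16:00.
Erik ∩ Pablo ∩ Mateo ∩ Emeka ∩ Grace ∩ Rina: 08:30-09:30, 11:30-12:30, 15:00-16:00.
No common window is at least 90 minutes long.

none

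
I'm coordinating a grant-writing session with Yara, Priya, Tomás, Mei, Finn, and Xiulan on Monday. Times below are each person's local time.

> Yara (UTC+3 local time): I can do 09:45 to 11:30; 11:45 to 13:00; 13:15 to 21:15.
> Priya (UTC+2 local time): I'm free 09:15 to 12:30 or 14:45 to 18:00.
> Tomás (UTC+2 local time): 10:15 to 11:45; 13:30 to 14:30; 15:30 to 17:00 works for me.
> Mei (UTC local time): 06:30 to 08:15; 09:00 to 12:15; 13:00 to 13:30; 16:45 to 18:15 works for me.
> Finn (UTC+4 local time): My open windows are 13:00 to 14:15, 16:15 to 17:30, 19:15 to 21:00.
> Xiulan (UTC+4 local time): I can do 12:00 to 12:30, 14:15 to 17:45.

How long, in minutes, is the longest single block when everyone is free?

0

Yara in UTC: 06:45-08:30, 08:45-10:00, 10:15-18:15 (subtract 3h to convert from UTC+3).
Priya in UTC: 07:15-10:30, 12:45-16:00 (subtract 2h to convert from UTC+2).
Tomás in UTC: 08:15-09:45, 11:30-12:30, 13:30-15:00 (subtract 2h to convert from UTC+2).
Mei in UTC: 06:30-08:15, 09:00-12:15, 13:00-13:30, 16:45-18:15.
Finn in UTC: 09:00-10:15, 12:15-13:30, 15:15-17:00 (subtract 4h to convert from UTC+4).
Xiulan in UTC: 08:00-08:30, 10:15-13:45 (subtract 4h to convert from UTC+4).
Yara ∩ Priya: 07:15-08:30, 08:45-10:00, 10:15-10:30, 12:45-16:00.
Yara ∩ Priya ∩ Tomás: 08:15-08:30, 08:45-09:45, 13:30-15:00.
Yara ∩ Priya ∩ Tomás ∩ Mei: 09:00-09:45.
Yara ∩ Priya ∩ Tomás ∩ Mei ∩ Finn: 09:00-09:45.
Yara ∩ Priya ∩ Tomás ∩ Mei ∩ Finn ∩ Xiulan: ∅.
There is no time when everyone is free.
No common window exists, so the longest block is 0 minutes.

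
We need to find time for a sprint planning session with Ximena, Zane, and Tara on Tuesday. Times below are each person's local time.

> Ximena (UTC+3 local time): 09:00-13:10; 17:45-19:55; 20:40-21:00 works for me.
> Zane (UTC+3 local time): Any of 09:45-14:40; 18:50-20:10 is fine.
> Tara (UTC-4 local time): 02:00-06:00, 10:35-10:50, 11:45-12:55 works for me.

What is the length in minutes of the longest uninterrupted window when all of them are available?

195

Ximena in UTC: 06:00-10:10, 14:45-16:55, 17:40-18:00 (subtract 3h to convert from UTC+3).
Zane in UTC: 06:45-11:40, 15:50-17:10 (subtract 3h to convert from UTC+3).
Tara in UTC: 06:00-10:00, 14:35-14:50, 15:45-16:55 (add 4h to convert from UTC-4).
Ximena ∩ Zane: 06:45-10:10, 15:50-16:55.
Ximena ∩ Zane ∩ Tara: 06:45-10:00, 15:50-16:55.
So the common availability across everyone is 06:45-10:00, 15:50-16:55.
The longest is 06:45-10:00 at 195 minutes.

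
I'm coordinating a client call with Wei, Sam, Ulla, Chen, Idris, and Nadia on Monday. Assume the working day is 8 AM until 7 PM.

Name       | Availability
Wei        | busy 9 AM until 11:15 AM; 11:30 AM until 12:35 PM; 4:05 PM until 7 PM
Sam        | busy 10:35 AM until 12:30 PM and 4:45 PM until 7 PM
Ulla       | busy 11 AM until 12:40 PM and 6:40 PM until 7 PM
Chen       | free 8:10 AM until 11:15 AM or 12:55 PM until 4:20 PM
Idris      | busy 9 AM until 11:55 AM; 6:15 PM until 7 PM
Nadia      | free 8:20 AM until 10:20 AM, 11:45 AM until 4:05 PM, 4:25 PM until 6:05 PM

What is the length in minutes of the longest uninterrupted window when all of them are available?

Wei free: 08:00-09:00, 11:15-11:30, 12:35-16:05 (invert busy blocks within the working day).
Sam free: 08:00-10:35, 12:30-16:45 (invert busy blocks within the working day).
Ulla free: 08:00-11:00, 12:40-18:40 (invert busy blocks within the working day).
Chen free: 08:10-11:15, 12:55-16:20.
Idris free: 08:00-09:00, 11:55-18:15 (invert busy blocks within the working day).
Nadia free: 08:20-10:20, 11:45-16:05, 16:25-18:05.
Wei ∩ Sam: 08:00-09:00, 12:35-16:05.
Wei ∩ Sam ∩ Ulla: 08:00-09:00, 12:40-16:05.
Wei ∩ Sam ∩ Ulla ∩ Chen: 08:10-09:00, 12:55-16:05.
Wei ∩ Sam ∩ Ulla ∩ Chen ∩ Idris: 08:10-09:00, 12:55-16:05.
Wei ∩ Sam ∩ Ulla ∩ Chen ∩ Idris ∩ Nadia: 08:20-09:00, 12:55-16:05.
The longest is 12:55-16:05 at 190 minutes.

190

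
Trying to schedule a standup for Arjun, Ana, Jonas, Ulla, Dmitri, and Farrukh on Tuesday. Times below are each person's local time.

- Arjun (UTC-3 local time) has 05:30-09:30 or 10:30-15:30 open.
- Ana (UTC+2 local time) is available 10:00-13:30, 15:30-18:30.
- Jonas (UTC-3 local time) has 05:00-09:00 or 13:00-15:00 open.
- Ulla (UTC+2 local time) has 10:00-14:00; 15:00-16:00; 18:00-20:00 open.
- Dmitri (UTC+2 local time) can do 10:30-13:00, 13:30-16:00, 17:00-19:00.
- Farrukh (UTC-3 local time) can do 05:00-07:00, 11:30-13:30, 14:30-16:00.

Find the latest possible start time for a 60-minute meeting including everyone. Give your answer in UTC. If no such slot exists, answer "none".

Arjun in UTC: 08:30-12:30, 13:30-18:30 (add 3h to convert from UTC-3).
Ana in UTC: 08:00-11:30, 13:30-16:30 (subtract 2h to convert from UTC+2).
Jonas in UTC: 08:00-12:00, 16:00-18:00 (add 3h to convert from UTC-3).
Ulla in UTC: 08:00-12:00, 13:00-14:00, 16:00-18:00 (subtract 2h to convert from UTC+2).
Dmitri in UTC: 08:30-11:00, 11:30-14:00, 15:00-17:00 (subtract 2h to convert from UTC+2).
Farrukh in UTC: 08:00-10:00, 14:30-16:30, 17:30-19:00 (add 3h to convert from UTC-3).
Arjun ∩ Ana: 08:30-11:30, 13:30-16:30.
Arjun ∩ Ana ∩ Jonas: 08:30-11:30, 16:00-16:30.
Arjun ∩ Ana ∩ Jonas ∩ Ulla: 08:30-11:30, 16:00-16:30.
Arjun ∩ Ana ∩ Jonas ∩ Ulla ∩ Dmitri: 08:30-11:00, 16:00-16:30.
Arjun ∩ Ana ∩ Jonas ∩ Ulla ∩ Dmitri ∩ Farrukh: 08:30-10:00, 16:00-16:30.
The last common window of at least 60 minutes is 08:30-10:00; a 60-minute meeting can start as late as 09:00 and still end by 10:00.

09:00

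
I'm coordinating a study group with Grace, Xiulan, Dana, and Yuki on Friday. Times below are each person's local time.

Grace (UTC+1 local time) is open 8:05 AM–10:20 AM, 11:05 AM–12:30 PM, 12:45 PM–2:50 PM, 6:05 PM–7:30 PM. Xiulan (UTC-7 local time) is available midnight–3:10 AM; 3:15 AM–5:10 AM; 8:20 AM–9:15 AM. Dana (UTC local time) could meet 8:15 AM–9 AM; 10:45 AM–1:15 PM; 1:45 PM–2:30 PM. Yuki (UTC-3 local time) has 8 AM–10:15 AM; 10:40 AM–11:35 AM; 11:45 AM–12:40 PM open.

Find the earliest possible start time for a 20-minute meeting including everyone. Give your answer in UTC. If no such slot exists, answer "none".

Grace in UTC: 07:05-09:20, 10:05-11:30, 11:45-13:50, 17:05-18:30 (subtract 1h to convert from UTC+1).
Xiulan in UTC: 07:00-10:10, 10:15-12:10, 15:20-16:15 (add 7h to convert from UTC-7).
Dana in UTC: 08:15-09:00, 10:45-13:15, 13:45-14:30.
Yuki in UTC: 11:00-13:15, 13:40-14:35, 14:45-15:40 (add 3h to convert from UTC-3).
Grace ∩ Xiulan: 07:05-09:20, 10:05-10:10, 10:15-11:30, 11:45-12:10.
Grace ∩ Xiulan ∩ Dana: 08:15-09:00, 10:45-11:30, 11:45-12:10.
Grace ∩ Xiulan ∩ Dana ∩ Yuki: 11:00-11:30, 11:45-12:10.
The first common window of at least 20 minutes is 11:00-11:30, so the earliest start is 11:00.

11:00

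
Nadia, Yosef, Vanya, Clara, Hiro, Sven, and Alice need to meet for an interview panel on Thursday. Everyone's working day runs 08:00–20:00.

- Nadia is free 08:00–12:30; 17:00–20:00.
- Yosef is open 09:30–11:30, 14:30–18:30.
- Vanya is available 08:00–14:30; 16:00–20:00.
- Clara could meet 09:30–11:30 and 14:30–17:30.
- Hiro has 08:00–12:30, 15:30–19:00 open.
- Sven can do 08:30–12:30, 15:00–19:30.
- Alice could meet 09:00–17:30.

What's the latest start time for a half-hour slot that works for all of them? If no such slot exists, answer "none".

Nadia ∩ Yosef: 09:30-11:30, 17:00-18:30.
Nadia ∩ Yosef ∩ Vanya: 09:30-11:30, 17:00-18:30.
Nadia ∩ Yosef ∩ Vanya ∩ Clara: 09:30-11:30, 17:00-17:30.
Nadia ∩ Yosef ∩ Vanya ∩ Clara ∩ Hiro: 09:30-11:30, 17:00-17:30.
Nadia ∩ Yosef ∩ Vanya ∩ Clara ∩ Hiro ∩ Sven: 09:30-11:30, 17:00-17:30.
Nadia ∩ Yosef ∩ Vanya ∩ Clara ∩ Hiro ∩ Sven ∩ Alice: 09:30-11:30, 17:00-17:30.
The last common window of at least 30 minutes is 17:00-17:30; a 30-minute meeting can start as late as 17:00 and still end by 17:30.

17:00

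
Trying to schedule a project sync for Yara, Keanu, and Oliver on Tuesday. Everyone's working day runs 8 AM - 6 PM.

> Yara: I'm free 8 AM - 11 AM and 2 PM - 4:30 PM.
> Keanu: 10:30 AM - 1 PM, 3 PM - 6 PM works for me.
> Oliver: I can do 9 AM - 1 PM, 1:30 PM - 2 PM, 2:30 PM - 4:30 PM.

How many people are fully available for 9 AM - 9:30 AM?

2

Yara and Oliver can make the full 09:00-09:30 slot — that's 2.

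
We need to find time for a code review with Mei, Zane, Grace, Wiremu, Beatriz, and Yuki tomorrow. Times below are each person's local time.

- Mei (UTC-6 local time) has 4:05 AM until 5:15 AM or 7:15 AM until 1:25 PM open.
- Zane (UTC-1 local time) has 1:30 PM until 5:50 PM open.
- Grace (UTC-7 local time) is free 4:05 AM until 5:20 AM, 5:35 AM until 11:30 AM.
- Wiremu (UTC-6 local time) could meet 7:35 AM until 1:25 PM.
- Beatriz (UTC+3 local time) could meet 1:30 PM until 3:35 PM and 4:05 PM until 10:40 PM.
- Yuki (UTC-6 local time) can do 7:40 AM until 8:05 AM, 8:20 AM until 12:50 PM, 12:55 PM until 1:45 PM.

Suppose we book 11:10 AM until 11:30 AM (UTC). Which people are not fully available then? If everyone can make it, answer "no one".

Mei in UTC: 10:05-11:15, 13:15-19:25 (add 6h to convert from UTC-6).
Zane in UTC: 14:30-18:50 (add 1h to convert from UTC-1).
Grace in UTC: 11:05-12:20, 12:35-18:30 (add 7h to convert from UTC-7).
Wiremu in UTC: 13:35-19:25 (add 6h to convert from UTC-6).
Beatriz in UTC: 10:30-12:35, 13:05-19:40 (subtract 3h to convert from UTC+3).
Yuki in UTC: 13:40-14:05, 14:20-18:50, 18:55-19:45 (add 6h to convert from UTC-6).
Mei: not fully free for 11:10-11:30. Zane: not fully free for 11:10-11:30. Grace: free for 11:10-11:30. Wiremu: not fully free for 11:10-11:30. Beatriz: free for 11:10-11:30. Yuki: not fully free for 11:10-11:30.

Mei, Wiremu, Yuki, Zane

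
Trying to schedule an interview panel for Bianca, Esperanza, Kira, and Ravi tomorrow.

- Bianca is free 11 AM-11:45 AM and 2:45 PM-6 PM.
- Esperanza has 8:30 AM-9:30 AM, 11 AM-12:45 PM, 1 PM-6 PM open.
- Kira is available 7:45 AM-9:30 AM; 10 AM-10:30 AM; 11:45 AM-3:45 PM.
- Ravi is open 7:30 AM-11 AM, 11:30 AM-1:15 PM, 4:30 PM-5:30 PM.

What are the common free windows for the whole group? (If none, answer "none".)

Bianca ∩ Esperanza: 11:00-11:45, 14:45-18:00.
Bianca ∩ Esperanza ∩ Kira: 14:45-15:45.
Bianca ∩ Esperanza ∩ Kira ∩ Ravi: ∅.
There is no time when everyone is free.

none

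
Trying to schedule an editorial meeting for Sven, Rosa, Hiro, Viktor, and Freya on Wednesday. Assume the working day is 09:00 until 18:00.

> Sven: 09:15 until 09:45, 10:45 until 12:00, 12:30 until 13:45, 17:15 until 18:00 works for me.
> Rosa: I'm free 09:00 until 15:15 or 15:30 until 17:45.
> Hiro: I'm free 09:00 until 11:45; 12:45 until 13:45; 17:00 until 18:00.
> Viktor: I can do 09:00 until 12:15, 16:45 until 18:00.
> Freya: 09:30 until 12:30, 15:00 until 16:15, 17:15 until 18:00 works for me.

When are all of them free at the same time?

Sven ∩ Rosa: 09:15-09:45, 10:45-12:00, 12:30-13:45, 17:15-17:45.
Sven ∩ Rosa ∩ Hiro: 09:15-09:45, 10:45-11:45, 12:45-13:45, 17:15-17:45.
Sven ∩ Rosa ∩ Hiro ∩ Viktor: 09:15-09:45, 10:45-11:45, 17:15-17:45.
Sven ∩ Rosa ∩ Hiro ∩ Viktor ∩ Freya: 09:30-09:45, 10:45-11:45, 17:15-17:45.

09:30-09:45, 10:45-11:45, 17:15-17:45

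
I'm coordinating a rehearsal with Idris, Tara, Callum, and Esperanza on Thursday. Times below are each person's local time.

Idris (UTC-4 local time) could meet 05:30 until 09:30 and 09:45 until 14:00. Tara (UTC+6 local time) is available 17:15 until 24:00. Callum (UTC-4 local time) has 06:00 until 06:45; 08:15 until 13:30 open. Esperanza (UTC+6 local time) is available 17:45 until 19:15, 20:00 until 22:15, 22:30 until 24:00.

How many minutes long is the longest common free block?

135

Idris in UTC: 09:30-13:30, 13:45-18:00 (add 4h to convert from UTC-4).
Tara in UTC: 11:15-18:00 (subtract 6h to convert from UTC+6).
Callum in UTC: 10:00-10:45, 12:15-17:30 (add 4h to convert from UTC-4).
Esperanza in UTC: 11:45-13:15, 14:00-16:15, 16:30-18:00 (subtract 6h to convert from UTC+6).
Idris ∩ Tara: 11:15-13:30, 13:45-18:00.
Idris ∩ Tara ∩ Callum: 12:15-13:30, 13:45-17:30.
Idris ∩ Tara ∩ Callum ∩ Esperanza: 12:15-13:15, 14:00-16:15, 16:30-17:30.
The longest is 14:00-16:15 at 135 minutes.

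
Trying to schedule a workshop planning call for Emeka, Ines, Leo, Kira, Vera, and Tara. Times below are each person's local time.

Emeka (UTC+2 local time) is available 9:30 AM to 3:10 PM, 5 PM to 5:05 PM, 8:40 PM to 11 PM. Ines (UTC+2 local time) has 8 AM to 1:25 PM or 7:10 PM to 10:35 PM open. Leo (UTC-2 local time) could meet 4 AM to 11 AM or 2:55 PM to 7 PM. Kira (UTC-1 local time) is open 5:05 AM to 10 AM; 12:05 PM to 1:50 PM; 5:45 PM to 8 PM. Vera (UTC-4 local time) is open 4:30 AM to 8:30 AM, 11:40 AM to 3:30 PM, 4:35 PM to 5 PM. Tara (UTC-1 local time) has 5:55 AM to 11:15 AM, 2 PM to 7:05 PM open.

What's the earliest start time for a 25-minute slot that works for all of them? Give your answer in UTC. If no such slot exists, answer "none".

08:30

Emeka in UTC: 07:30-13:10, 15:00-15:05, 18:40-21:00 (subtract 2h to convert from UTC+2).
Ines in UTC: 06:00-11:25, 17:10-20:35 (subtract 2h to convert from UTC+2).
Leo in UTC: 06:00-13:00, 16:55-21:00 (add 2h to convert from UTC-2).
Kira in UTC: 06:05-11:00, 13:05-14:50, 18:45-21:00 (add 1h to convert from UTC-1).
Vera in UTC: 08:30-12:30, 15:40-19:30, 20:35-21:00 (add 4h to convert from UTC-4).
Tara in UTC: 06:55-12:15, 15:00-20:05 (add 1h to convert from UTC-1).
Emeka ∩ Ines: 07:30-11:25, 18:40-20:35.
Emeka ∩ Ines ∩ Leo: 07:30-11:25, 18:40-20:35.
Emeka ∩ Ines ∩ Leo ∩ Kira: 07:30-11:00, 18:45-20:35.
Emeka ∩ Ines ∩ Leo ∩ Kira ∩ Vera: 08:30-11:00, 18:45-19:30.
Emeka ∩ Ines ∩ Leo ∩ Kira ∩ Vera ∩ Tara: 08:30-11:00, 18:45-19:30.
The first common window of at least 25 minutes is 08:30-11:00, so the earliest start is 08:30.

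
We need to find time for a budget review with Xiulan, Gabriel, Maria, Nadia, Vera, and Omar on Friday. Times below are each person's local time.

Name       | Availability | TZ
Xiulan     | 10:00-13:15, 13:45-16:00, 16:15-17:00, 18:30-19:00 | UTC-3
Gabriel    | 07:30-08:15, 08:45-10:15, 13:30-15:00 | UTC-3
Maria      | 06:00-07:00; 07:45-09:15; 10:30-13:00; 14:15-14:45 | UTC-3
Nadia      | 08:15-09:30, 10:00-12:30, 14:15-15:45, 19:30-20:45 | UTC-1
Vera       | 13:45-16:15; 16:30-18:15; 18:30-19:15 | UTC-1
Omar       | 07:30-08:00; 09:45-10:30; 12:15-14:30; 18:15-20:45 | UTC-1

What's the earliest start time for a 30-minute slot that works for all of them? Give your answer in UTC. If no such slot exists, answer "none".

Xiulan in UTC: 13:00-16:15, 16:45-19:00, 19:15-20:00, 21:30-22:00 (add 3h to convert from UTC-3).
Gabriel in UTC: 10:30-11:15, 11:45-13:15, 16:30-18:00 (add 3h to convert from UTC-3).
Maria in UTC: 09:00-10:00, 10:45-12:15, 13:30-16:00, 17:15-17:45 (add 3h to convert from UTC-3).
Nadia in UTC: 09:15-10:30, 11:00-13:30, 15:15-16:45, 20:30-21:45 (add 1h to convert from UTC-1).
Vera in UTC: 14:45-17:15, 17:30-19:15, 19:30-20:15 (add 1h to convert from UTC-1).
Omar in UTC: 08:30-09:00, 10:45-11:30, 13:15-15:30, 19:15-21:45 (add 1h to convert from UTC-1).
Xiulan ∩ Gabriel: 13:00-13:15, 16:45-18:00.
Xiulan ∩ Gabriel ∩ Maria: 17:15-17:45.
Xiulan ∩ Gabriel ∩ Maria ∩ Nadia: ∅.
Xiulan ∩ Gabriel ∩ Maria ∩ Nadia ∩ Vera: ∅.
Xiulan ∩ Gabriel ∩ Maria ∩ Nadia ∩ Vera ∩ Omar: ∅.
There is no time when everyone is free.
No common window is at least 30 minutes long.

none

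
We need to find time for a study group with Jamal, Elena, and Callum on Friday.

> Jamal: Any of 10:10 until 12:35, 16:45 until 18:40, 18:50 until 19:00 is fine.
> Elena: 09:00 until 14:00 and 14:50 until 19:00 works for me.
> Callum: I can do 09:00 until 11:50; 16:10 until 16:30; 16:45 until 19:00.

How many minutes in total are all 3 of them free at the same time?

Jamal ∩ Elena: 10:10-12:35, 16:45-18:40, 18:50-19:00.
Jamal ∩ Elena ∩ Callum: 10:10-11:50, 16:45-18:40, 18:50-19:00.
Summing the common windows: 100 + 115 + 10 = 225 minutes.

225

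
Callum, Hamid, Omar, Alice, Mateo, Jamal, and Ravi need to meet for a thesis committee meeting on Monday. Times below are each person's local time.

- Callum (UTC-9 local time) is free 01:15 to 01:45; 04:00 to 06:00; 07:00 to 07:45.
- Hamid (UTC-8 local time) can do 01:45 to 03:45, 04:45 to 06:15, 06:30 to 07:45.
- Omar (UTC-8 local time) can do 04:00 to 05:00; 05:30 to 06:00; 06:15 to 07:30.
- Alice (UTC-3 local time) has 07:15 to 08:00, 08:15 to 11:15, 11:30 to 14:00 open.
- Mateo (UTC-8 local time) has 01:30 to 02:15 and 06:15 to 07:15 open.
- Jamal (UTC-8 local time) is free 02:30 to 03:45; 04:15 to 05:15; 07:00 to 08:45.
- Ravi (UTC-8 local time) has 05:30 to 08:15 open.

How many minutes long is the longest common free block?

Callum in UTC: 10:15-10:45, 13:00-15:00, 16:00-16:45 (add 9h to convert from UTC-9).
Hamid in UTC: 09:45-11:45, 12:45-14:15, 14:30-15:45 (add 8h to convert from UTC-8).
Omar in UTC: 12:00-13:00, 13:30-14:00, 14:15-15:30 (add 8h to convert from UTC-8).
Alice in UTC: 10:15-11:00, 11:15-14:15, 14:30-17:00 (add 3h to convert from UTC-3).
Mateo in UTC: 09:30-10:15, 14:15-15:15 (add 8h to convert from UTC-8).
Jamal in UTC: 10:30-11:45, 12:15-13:15, 15:00-16:45 (add 8h to convert from UTC-8).
Ravi in UTC: 13:30-16:15 (add 8h to convert from UTC-8).
Callum ∩ Hamid: 10:15-10:45, 13:00-14:15, 14:30-15:00.
Callum ∩ Hamid ∩ Omar: 13:30-14:00, 14:30-15:00.
Callum ∩ Hamid ∩ Omar ∩ Alice: 13:30-14:00, 14:30-15:00.
Callum ∩ Hamid ∩ Omar ∩ Alice ∩ Mateo: 14:30-15:00.
Callum ∩ Hamid ∩ Omar ∩ Alice ∩ Mateo ∩ Jamal: ∅.
Callum ∩ Hamid ∩ Omar ∩ Alice ∩ Mateo ∩ Jamal ∩ Ravi: ∅.
There is no time when everyone is free.
No common window exists, so the longest block is 0 minutes.

0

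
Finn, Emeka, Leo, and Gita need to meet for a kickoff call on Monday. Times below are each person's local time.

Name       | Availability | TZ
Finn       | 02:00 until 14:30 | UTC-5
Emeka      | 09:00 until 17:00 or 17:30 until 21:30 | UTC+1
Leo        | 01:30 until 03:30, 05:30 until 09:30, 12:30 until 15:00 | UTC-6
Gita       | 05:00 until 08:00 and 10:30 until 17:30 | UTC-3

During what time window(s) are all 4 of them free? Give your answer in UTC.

Finn in UTC: 07:00-19:30 (add 5h to convert from UTC-5).
Emeka in UTC: 08:00-16:00, 16:30-20:30 (subtract 1h to convert from UTC+1).
Leo in UTC: 07:30-09:30, 11:30-15:30, 18:30-21:00 (add 6h to convert from UTC-6).
Gita in UTC: 08:00-11:00, 13:30-20:30 (add 3h to convert from UTC-3).
Finn ∩ Emeka: 08:00-16:00, 16:30-19:30.
Finn ∩ Emeka ∩ Leo: 08:00-09:30, 11:30-15:30, 18:30-19:30.
Finn ∩ Emeka ∩ Leo ∩ Gita: 08:00-09:30, 13:30-15:30, 18:30-19:30.

08:00-09:30, 13:30-15:30, 18:30-19:30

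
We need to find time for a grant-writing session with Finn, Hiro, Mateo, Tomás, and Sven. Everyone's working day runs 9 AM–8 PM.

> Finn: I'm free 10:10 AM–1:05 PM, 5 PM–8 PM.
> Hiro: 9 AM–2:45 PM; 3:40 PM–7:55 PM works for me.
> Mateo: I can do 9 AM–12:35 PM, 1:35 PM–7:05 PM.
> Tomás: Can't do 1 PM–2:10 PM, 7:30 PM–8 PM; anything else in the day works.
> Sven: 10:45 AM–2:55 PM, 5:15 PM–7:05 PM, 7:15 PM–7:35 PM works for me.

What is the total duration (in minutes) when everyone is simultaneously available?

220

Finn free: 10:10-13:05, 17:00-20:00.
Hiro free: 09:00-14:45, 15:40-19:55.
Mateo free: 09:00-12:35, 13:35-19:05.
Tomás free: 09:00-13:00, 14:10-19:30 (invert busy blocks within the working day).
Sven free: 10:45-14:55, 17:15-19:05, 19:15-19:35.
Finn ∩ Hiro: 10:10-13:05, 17:00-19:55.
Finn ∩ Hiro ∩ Mateo: 10:10-12:35, 17:00-19:05.
Finn ∩ Hiro ∩ Mateo ∩ Tomás: 10:10-12:35, 17:00-19:05.
Finn ∩ Hiro ∩ Mateo ∩ Tomás ∩ Sven: 10:45-12:35, 17:15-19:05.
Summing the common windows: 110 + 110 = 220 minutes.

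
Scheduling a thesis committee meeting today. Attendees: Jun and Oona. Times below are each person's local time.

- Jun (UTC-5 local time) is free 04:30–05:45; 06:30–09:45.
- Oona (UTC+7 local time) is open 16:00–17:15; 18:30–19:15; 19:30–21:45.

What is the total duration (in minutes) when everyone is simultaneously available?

225

Jun in UTC: 09:30-10:45, 11:30-14:45 (add 5h to convert from UTC-5).
Oona in UTC: 09:00-10:15, 11:30-12:15, 12:30-14:45 (subtract 7h to convert from UTC+7).
Jun ∩ Oona: 09:30-10:15, 11:30-12:15, 12:30-14:45.
Summing the common windows: 45 + 45 + 135 = 225 minutes.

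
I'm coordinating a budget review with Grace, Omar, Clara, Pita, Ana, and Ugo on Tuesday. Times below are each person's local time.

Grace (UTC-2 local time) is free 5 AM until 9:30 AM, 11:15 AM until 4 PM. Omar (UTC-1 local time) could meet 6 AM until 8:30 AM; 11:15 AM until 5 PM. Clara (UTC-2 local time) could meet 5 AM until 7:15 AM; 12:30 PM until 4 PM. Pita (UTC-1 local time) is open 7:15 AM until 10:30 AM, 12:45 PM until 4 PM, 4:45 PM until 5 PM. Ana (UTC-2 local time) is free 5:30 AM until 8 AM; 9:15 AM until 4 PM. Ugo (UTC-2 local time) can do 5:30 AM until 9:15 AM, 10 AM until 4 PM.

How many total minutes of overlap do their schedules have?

Grace in UTC: 07:00-11:30, 13:15-18:00 (add 2h to convert from UTC-2).
Omar in UTC: 07:00-09:30, 12:15-18:00 (add 1h to convert from UTC-1).
Clara in UTC: 07:00-09:15, 14:30-18:00 (add 2h to convert from UTC-2).
Pita in UTC: 08:15-11:30, 13:45-17:00, 17:45-18:00 (add 1h to convert from UTC-1).
Ana in UTC: 07:30-10:00, 11:15-18:00 (add 2h to convert from UTC-2).
Ugo in UTC: 07:30-11:15, 12:00-18:00 (add 2h to convert from UTC-2).
Grace ∩ Omar: 07:00-09:30, 13:15-18:00.
Grace ∩ Omar ∩ Clara: 07:00-09:15, 14:30-18:00.
Grace ∩ Omar ∩ Clara ∩ Pita: 08:15-09:15, 14:30-17:00, 17:45-18:00.
Grace ∩ Omar ∩ Clara ∩ Pita ∩ Ana: 08:15-09:15, 14:30-17:00, 17:45-18:00.
Grace ∩ Omar ∩ Clara ∩ Pita ∩ Ana ∩ Ugo: 08:15-09:15, 14:30-17:00, 17:45-18:00.
Summing the common windows: 60 + 150 + 15 = 225 minutes.

225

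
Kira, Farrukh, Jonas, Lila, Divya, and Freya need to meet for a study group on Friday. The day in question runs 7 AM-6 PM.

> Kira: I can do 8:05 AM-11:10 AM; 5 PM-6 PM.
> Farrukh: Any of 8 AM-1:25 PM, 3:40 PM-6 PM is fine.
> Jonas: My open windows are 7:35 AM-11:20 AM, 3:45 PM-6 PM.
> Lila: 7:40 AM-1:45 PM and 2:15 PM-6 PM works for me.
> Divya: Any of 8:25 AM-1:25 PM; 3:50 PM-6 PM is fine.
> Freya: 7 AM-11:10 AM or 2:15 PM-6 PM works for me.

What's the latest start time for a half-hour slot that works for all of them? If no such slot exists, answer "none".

17:30

Kira ∩ Farrukh: 08:05-11:10, 17:00-18:00.
Kira ∩ Farrukh ∩ Jonas: 08:05-11:10, 17:00-18:00.
Kira ∩ Farrukh ∩ Jonas ∩ Lila: 08:05-11:10, 17:00-18:00.
Kira ∩ Farrukh ∩ Jonas ∩ Lila ∩ Divya: 08:25-11:10, 17:00-18:00.
Kira ∩ Farrukh ∩ Jonas ∩ Lila ∩ Divya ∩ Freya: 08:25-11:10, 17:00-18:00.
The last common window of at least 30 minutes is 17:00-18:00; a 30-minute meeting can start as late as 17:30 and still end by 18:00.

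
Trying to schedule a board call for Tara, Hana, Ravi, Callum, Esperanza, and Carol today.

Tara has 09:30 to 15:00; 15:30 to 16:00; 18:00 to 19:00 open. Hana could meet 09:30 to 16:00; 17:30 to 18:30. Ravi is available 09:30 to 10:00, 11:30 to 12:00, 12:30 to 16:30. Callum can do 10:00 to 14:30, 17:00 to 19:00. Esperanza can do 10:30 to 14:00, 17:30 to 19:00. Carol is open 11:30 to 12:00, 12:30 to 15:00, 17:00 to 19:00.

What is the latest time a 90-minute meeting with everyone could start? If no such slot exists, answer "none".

12:30

Tara ∩ Hana: 09:30-15:00, 15:30-16:00, 18:00-18:30.
Tara ∩ Hana ∩ Ravi: 09:30-10:00, 11:30-12:00, 12:30-15:00, 15:30-16:00.
Tara ∩ Hana ∩ Ravi ∩ Callum: 11:30-12:00, 12:30-14:30.
Tara ∩ Hana ∩ Ravi ∩ Callum ∩ Esperanza: 11:30-12:00, 12:30-14:00.
Tara ∩ Hana ∩ Ravi ∩ Callum ∩ Esperanza ∩ Carol: 11:30-12:00, 12:30-14:00.
Those are the intersection windows.
The last common window of at least 90 minutes is 12:30-14:00; a 90-minute meeting can start as late as 12:30 and still end by 14:00.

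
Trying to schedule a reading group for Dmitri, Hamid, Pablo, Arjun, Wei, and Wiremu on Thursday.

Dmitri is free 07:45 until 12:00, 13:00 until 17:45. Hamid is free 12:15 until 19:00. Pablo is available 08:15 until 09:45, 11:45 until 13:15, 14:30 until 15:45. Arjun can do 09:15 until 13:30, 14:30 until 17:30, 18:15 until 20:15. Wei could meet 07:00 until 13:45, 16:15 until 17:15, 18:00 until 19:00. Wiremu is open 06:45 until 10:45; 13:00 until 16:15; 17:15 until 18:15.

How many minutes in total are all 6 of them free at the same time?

Dmitri ∩ Hamid: 13:00-17:45.
Dmitri ∩ Hamid ∩ Pablo: 13:00-13:15, 14:30-15:45.
Dmitri ∩ Hamid ∩ Pablo ∩ Arjun: 13:00-13:15, 14:30-15:45.
Dmitri ∩ Hamid ∩ Pablo ∩ Arjun ∩ Wei: 13:00-13:15.
Dmitri ∩ Hamid ∩ Pablo ∩ Arjun ∩ Wei ∩ Wiremu: 13:00-13:15.
That's a single block of 15 minutes.

15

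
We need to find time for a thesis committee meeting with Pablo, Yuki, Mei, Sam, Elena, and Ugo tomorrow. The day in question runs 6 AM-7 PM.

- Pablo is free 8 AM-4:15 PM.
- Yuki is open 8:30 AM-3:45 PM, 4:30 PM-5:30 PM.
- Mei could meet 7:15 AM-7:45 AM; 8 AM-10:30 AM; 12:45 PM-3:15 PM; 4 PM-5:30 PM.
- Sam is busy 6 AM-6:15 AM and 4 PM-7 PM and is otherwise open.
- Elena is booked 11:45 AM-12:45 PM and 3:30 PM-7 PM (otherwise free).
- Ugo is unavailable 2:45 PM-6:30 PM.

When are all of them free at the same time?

Pablo free: 08:00-16:15.
Yuki free: 08:30-15:45, 16:30-17:30.
Mei free: 07:15-07:45, 08:00-10:30, 12:45-15:15, 16:00-17:30.
Sam free: 06:15-16:00 (invert busy blocks within the working day).
Elena free: 06:00-11:45, 12:45-15:30 (invert busy blocks within the working day).
Ugo free: 06:00-14:45, 18:30-19:00 (invert busy blocks within the working day).
Pablo ∩ Yuki: 08:30-15:45.
Pablo ∩ Yuki ∩ Mei: 08:30-10:30, 12:45-15:15.
Pablo ∩ Yuki ∩ Mei ∩ Sam: 08:30-10:30, 12:45-15:15.
Pablo ∩ Yuki ∩ Mei ∩ Sam ∩ Elena: 08:30-10:30, 12:45-15:15.
Pablo ∩ Yuki ∩ Mei ∩ Sam ∩ Elena ∩ Ugo: 08:30-10:30, 12:45-14:45.

08:30-10:30, 12:45-14:45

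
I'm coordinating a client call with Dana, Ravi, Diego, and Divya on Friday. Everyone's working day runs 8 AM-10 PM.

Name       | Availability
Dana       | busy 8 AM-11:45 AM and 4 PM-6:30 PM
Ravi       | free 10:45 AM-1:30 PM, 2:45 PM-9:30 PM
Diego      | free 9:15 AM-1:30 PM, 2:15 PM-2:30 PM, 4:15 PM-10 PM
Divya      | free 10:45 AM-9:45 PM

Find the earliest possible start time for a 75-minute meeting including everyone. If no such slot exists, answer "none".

11:45

Dana free: 11:45-16:00, 18:30-22:00 (invert busy blocks within the working day).
Ravi free: 10:45-13:30, 14:45-21:30.
Diego free: 09:15-13:30, 14:15-14:30, 16:15-22:00.
Divya free: 10:45-21:45.
Dana ∩ Ravi: 11:45-13:30, 14:45-16:00, 18:30-21:30.
Dana ∩ Ravi ∩ Diego: 11:45-13:30, 18:30-21:30.
Dana ∩ Ravi ∩ Diego ∩ Divya: 11:45-13:30, 18:30-21:30.
So the common availability across everyone is 11:45-13:30, 18:30-21:30.
The first common window of at least 75 minutes is 11:45-13:30, so the earliest start is 11:45.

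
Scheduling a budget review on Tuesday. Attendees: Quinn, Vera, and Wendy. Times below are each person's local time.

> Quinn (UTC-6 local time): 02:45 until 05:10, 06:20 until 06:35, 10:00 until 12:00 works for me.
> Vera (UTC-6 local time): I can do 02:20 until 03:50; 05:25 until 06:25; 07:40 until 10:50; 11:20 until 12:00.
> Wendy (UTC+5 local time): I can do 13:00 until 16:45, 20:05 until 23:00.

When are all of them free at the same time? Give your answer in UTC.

08:45-09:50, 16:00-16:50, 17:20-18:00

Quinn in UTC: 08:45-11:10, 12:20-12:35, 16:00-18:00 (add 6h to convert from UTC-6).
Vera in UTC: 08:20-09:50, 11:25-12:25, 13:40-16:50, 17:20-18:00 (add 6h to convert from UTC-6).
Wendy in UTC: 08:00-11:45, 15:05-18:00 (subtract 5h to convert from UTC+5).
Quinn ∩ Vera: 08:45-09:50, 12:20-12:25, 16:00-16:50, 17:20-18:00.
Quinn ∩ Vera ∩ Wendy: 08:45-09:50, 16:00-16:50, 17:20-18:00.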